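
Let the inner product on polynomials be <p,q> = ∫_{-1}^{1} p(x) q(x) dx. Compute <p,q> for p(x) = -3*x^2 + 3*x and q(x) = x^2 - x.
<p,q> = -16/5

Expand the product: p(x)·q(x) = -3*x^4 + 6*x^3 - 3*x^2.
∫_{-1}^{1} of each monomial x^k gives [2/(k+1) if k even, 0 if k odd]. Integrating term-by-term (or equivalently evaluating the antiderivative F(x) = -3*x^5/5 + 3*x^4/2 - x^3 at the endpoints):
  F(1) − F(−1) = -1/10 − (31/10) = -16/5.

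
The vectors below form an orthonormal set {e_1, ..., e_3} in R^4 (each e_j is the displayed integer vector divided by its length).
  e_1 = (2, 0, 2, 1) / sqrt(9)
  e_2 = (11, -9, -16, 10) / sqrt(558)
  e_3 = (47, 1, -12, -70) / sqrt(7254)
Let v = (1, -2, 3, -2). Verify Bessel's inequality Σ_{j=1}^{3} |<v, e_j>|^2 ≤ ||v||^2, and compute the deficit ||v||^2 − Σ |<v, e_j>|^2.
Σ |<v, e_j>|^2 = 1145/117; ||v||^2 = 18; deficit = 961/117

Write each e_j = u_j / sqrt(<u_j, u_j>) where u_j is the displayed integer vector. Then <v, e_j> = <v, u_j> / sqrt(<u_j, u_j>), so |<v, e_j>|^2 = <v, u_j>^2 / <u_j, u_j>.
Coefficients: <v, e_1> = 6/sqrt(9), <v, e_2> = -39/sqrt(558), <v, e_3> = 149/sqrt(7254).
Square and sum: Σ |<v, e_j>|^2 = 1145/117.
Compute ||v||^2 = v·v = 18.
Deficit = 18 − 1145/117 = 961/117 ≥ 0, confirming Bessel's inequality. (The deficit equals ||v − Σ <v,e_j> e_j||^2, the squared distance from v to span{e_j}.)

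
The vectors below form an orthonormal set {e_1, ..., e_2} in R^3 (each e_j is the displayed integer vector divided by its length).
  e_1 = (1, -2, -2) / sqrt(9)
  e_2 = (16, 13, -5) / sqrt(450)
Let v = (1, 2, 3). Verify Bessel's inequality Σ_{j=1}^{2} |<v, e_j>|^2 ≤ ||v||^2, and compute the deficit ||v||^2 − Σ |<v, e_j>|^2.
Σ |<v, e_j>|^2 = 531/50; ||v||^2 = 14; deficit = 169/50

Write each e_j = u_j / sqrt(<u_j, u_j>) where u_j is the displayed integer vector. Then <v, e_j> = <v, u_j> / sqrt(<u_j, u_j>), so |<v, e_j>|^2 = <v, u_j>^2 / <u_j, u_j>.
Coefficients: <v, e_1> = -9/sqrt(9), <v, e_2> = 27/sqrt(450).
Square and sum: Σ |<v, e_j>|^2 = 531/50.
Compute ||v||^2 = v·v = 14.
Deficit = 14 − 531/50 = 169/50 ≥ 0, confirming Bessel's inequality. (The deficit equals ||v − Σ <v,e_j> e_j||^2, the squared distance from v to span{e_j}.)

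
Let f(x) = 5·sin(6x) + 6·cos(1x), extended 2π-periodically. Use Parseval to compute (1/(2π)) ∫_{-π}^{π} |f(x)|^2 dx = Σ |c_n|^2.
Σ |c_n|^2 = 61/2

Expand |f|^2 and use orthogonality of {sin(nx), cos(mx)} on [-π, π]:
  ∫_{-π}^{π} sin(nx)^2 dx = π, ∫ cos(mx)^2 dx = π, and cross terms integrate to 0.
So ∫_{-π}^{π} f(x)^2 dx = 5^2 · π + 6^2 · π = (25 + 36)π.
Divide by 2π: (25 + 36)/2 = 61/2.
By Parseval, this equals Σ |c_n|^2.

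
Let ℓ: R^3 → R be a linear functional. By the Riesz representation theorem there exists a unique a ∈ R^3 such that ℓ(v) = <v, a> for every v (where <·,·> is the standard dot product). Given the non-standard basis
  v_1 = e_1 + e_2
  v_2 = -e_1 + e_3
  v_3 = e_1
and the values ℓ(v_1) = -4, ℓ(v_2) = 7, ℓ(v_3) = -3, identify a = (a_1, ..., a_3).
a = (-3, -1, 4)

Write a = (a_1, ..., a_3) in the standard basis. For each basis vector v_i, ℓ(v_i) = <v_i, a> is a linear equation in the a_j's. Collect the n equations into a matrix system V a = ℓ, where row i of V is v_i (expressed in the standard basis). Since V is invertible (lower-triangular with 1s on the diagonal, up to permutation), solve by back-substitution:
  V =
[[1, 1, 0],
 [-1, 0, 1],
 [1, 0, 0]]
  V a = (-4, 7, -3)
Solving gives a = (-3, -1, 4).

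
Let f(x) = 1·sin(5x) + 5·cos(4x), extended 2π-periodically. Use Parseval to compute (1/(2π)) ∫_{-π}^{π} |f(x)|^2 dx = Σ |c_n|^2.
Σ |c_n|^2 = 13

Expand |f|^2 and use orthogonality of {sin(nx), cos(mx)} on [-π, π]:
  ∫_{-π}^{π} sin(nx)^2 dx = π, ∫ cos(mx)^2 dx = π, and cross terms integrate to 0.
So ∫_{-π}^{π} f(x)^2 dx = 1^2 · π + 5^2 · π = (1 + 25)π.
Divide by 2π: (1 + 25)/2 = 13.
By Parseval, this equals Σ |c_n|^2.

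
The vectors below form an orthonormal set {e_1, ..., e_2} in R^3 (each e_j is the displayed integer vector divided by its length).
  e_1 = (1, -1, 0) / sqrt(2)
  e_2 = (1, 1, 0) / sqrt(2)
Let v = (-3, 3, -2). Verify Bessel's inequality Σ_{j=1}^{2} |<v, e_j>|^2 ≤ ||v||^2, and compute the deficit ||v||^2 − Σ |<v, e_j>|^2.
Σ |<v, e_j>|^2 = 18; ||v||^2 = 22; deficit = 4

Write each e_j = u_j / sqrt(<u_j, u_j>) where u_j is the displayed integer vector. Then <v, e_j> = <v, u_j> / sqrt(<u_j, u_j>), so |<v, e_j>|^2 = <v, u_j>^2 / <u_j, u_j>.
Coefficients: <v, e_1> = -6/sqrt(2), <v, e_2> = 0/sqrt(2).
Square and sum: Σ |<v, e_j>|^2 = 18.
Compute ||v||^2 = v·v = 22.
Deficit = 22 − 18 = 4 ≥ 0, confirming Bessel's inequality. (The deficit equals ||v − Σ <v,e_j> e_j||^2, the squared distance from v to span{e_j}.)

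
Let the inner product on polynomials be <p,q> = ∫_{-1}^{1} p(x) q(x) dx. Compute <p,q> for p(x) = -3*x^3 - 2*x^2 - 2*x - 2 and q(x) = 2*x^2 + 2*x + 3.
<p,q> = -76/3

Expand the product: p(x)·q(x) = -6*x^5 - 10*x^4 - 17*x^3 - 14*x^2 - 10*x - 6.
∫_{-1}^{1} of each monomial x^k gives [2/(k+1) if k even, 0 if k odd]. Integrating term-by-term (or equivalently evaluating the antiderivative F(x) = -x^6 - 2*x^5 - 17*x^4/4 - 14*x^3/3 - 5*x^2 - 6*x at the endpoints):
  F(1) − F(−1) = -275/12 − (29/12) = -76/3.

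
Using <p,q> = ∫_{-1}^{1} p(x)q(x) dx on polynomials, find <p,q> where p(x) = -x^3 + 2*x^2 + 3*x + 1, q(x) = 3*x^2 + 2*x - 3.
<p,q> = -12/5

Expand the product: p(x)·q(x) = -3*x^5 + 4*x^4 + 16*x^3 + 3*x^2 - 7*x - 3.
∫_{-1}^{1} of each monomial x^k gives [2/(k+1) if k even, 0 if k odd]. Integrating term-by-term (or equivalently evaluating the antiderivative F(x) = -x^6/2 + 4*x^5/5 + 4*x^4 + x^3 - 7*x^2/2 - 3*x at the endpoints):
  F(1) − F(−1) = -6/5 − (6/5) = -12/5.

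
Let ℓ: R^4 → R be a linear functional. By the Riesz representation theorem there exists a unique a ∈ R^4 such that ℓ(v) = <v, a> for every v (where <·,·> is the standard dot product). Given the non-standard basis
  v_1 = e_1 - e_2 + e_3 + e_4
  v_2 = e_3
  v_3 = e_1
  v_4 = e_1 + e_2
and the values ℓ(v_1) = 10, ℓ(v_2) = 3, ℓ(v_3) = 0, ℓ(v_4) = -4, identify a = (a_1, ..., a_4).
a = (0, -4, 3, 3)

Write a = (a_1, ..., a_4) in the standard basis. For each basis vector v_i, ℓ(v_i) = <v_i, a> is a linear equation in the a_j's. Collect the n equations into a matrix system V a = ℓ, where row i of V is v_i (expressed in the standard basis). Since V is invertible (lower-triangular with 1s on the diagonal, up to permutation), solve by back-substitution:
  V =
[[1, -1, 1, 1],
 [0, 0, 1, 0],
 [1, 0, 0, 0],
 [1, 1, 0, 0]]
  V a = (10, 3, 0, -4)
Solving gives a = (0, -4, 3, 3).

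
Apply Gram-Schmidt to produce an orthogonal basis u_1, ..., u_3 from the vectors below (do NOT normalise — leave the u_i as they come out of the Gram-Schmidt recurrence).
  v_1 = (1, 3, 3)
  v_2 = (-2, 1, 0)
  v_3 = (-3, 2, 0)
Orthogonal basis:
  u_1 = (1, 3, 3)
  u_2 = (-39/19, 16/19, -3/19)
  u_3 = (9/94, 9/47, -21/94)

Apply the Gram-Schmidt recurrence
  u_1 = v_1
  u_i = v_i − Σ_{j<i} ((v_i · u_j) / (u_j · u_j)) · u_j.

Step by step this gives:
  u_1 = (1, 3, 3)
  u_2 = (-39/19, 16/19, -3/19)
  u_3 = (9/94, 9/47, -21/94)

Orthogonality check:
  u_2 · u_1 = 0 (should be 0)
  u_3 · u_1 = 0 (should be 0)
  u_3 · u_2 = 0 (should be 0)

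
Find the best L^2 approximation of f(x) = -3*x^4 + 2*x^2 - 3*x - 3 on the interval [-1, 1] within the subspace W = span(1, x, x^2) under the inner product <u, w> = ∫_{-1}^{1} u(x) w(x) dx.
g(x) = -4*x^2/7 - 3*x - 96/35

The best approximation g ∈ W is the orthogonal projection of f onto W. Writing g = a_0 + a_1 x + a_2 x^2, the coefficients solve the normal equations G · a = b where
  G_{ij} = <φ_i, φ_j> and b_i = <f, φ_i>, with φ_0 = 1, φ_1 = x, φ_2 = x^2.
G =
  [2, 0, 2/3]
  [0, 2/3, 0]
  [2/3, 0, 2/5],
b = (-88/15, -2, -72/35).
Solving gives a_0 = -96/35, a_1 = -3, a_2 = -4/7, so
  g(x) = -4*x^2/7 - 3*x - 96/35.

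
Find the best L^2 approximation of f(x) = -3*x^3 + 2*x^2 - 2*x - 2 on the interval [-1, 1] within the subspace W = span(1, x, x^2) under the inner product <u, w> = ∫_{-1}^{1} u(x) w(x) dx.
g(x) = 2*x^2 - 19*x/5 - 2

The best approximation g ∈ W is the orthogonal projection of f onto W. Writing g = a_0 + a_1 x + a_2 x^2, the coefficients solve the normal equations G · a = b where
  G_{ij} = <φ_i, φ_j> and b_i = <f, φ_i>, with φ_0 = 1, φ_1 = x, φ_2 = x^2.
G =
  [2, 0, 2/3]
  [0, 2/3, 0]
  [2/3, 0, 2/5],
b = (-8/3, -38/15, -8/15).
Solving gives a_0 = -2, a_1 = -19/5, a_2 = 2, so
  g(x) = 2*x^2 - 19*x/5 - 2.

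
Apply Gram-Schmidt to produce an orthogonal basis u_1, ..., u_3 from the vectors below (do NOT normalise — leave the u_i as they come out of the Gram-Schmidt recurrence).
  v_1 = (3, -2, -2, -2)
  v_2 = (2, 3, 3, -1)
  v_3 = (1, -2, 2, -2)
Orthogonal basis:
  u_1 = (3, -2, -2, -2)
  u_2 = (18/7, 55/21, 55/21, -29/21)
  u_3 = (-288/467, -916/467, 952/467, -468/467)

Apply the Gram-Schmidt recurrence
  u_1 = v_1
  u_i = v_i − Σ_{j<i} ((v_i · u_j) / (u_j · u_j)) · u_j.

Step by step this gives:
  u_1 = (3, -2, -2, -2)
  u_2 = (18/7, 55/21, 55/21, -29/21)
  u_3 = (-288/467, -916/467, 952/467, -468/467)

Orthogonality check:
  u_2 · u_1 = 0 (should be 0)
  u_3 · u_1 = 0 (should be 0)
  u_3 · u_2 = 0 (should be 0)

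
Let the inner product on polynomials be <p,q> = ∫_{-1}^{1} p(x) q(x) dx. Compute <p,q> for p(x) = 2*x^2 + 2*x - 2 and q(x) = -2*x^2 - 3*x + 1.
<p,q> = -28/5

Expand the product: p(x)·q(x) = -4*x^4 - 10*x^3 + 8*x - 2.
∫_{-1}^{1} of each monomial x^k gives [2/(k+1) if k even, 0 if k odd]. Integrating term-by-term (or equivalently evaluating the antiderivative F(x) = -4*x^5/5 - 5*x^4/2 + 4*x^2 - 2*x at the endpoints):
  F(1) − F(−1) = -13/10 − (43/10) = -28/5.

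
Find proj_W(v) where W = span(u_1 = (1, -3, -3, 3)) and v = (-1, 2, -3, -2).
proj_W(v) = (-1/7, 3/7, 3/7, -3/7)

Set up U = [u_1 | ... | u_1] ∈ R^(4×1). The projector onto W = col(U) is P = U (U^T U)^(-1) U^T.
Compute U^T U =
  [28],
and U^T v = (-4).
Solve U^T U · c = U^T v for the coefficients: c = (-1/7). The projection is proj_W(v) = U c.
Check: (v - proj_W(v)) · u_1 = 0  (should be 0).
Result: proj_W(v) = (-1/7, 3/7, 3/7, -3/7).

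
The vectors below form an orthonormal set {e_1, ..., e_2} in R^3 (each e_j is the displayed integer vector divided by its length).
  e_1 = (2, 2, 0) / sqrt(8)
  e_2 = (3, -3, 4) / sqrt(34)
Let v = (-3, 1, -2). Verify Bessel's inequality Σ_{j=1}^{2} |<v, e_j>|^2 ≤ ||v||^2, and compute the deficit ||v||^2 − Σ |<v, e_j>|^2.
Σ |<v, e_j>|^2 = 234/17; ||v||^2 = 14; deficit = 4/17

Write each e_j = u_j / sqrt(<u_j, u_j>) where u_j is the displayed integer vector. Then <v, e_j> = <v, u_j> / sqrt(<u_j, u_j>), so |<v, e_j>|^2 = <v, u_j>^2 / <u_j, u_j>.
Coefficients: <v, e_1> = -4/sqrt(8), <v, e_2> = -20/sqrt(34).
Square and sum: Σ |<v, e_j>|^2 = 234/17.
Compute ||v||^2 = v·v = 14.
Deficit = 14 − 234/17 = 4/17 ≥ 0, confirming Bessel's inequality. (The deficit equals ||v − Σ <v,e_j> e_j||^2, the squared distance from v to span{e_j}.)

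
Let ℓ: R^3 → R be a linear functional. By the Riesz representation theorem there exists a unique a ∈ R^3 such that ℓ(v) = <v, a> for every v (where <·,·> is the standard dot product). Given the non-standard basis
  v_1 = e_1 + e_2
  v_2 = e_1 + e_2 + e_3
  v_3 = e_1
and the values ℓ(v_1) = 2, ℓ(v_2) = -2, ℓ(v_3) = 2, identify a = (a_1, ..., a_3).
a = (2, 0, -4)

Write a = (a_1, ..., a_3) in the standard basis. For each basis vector v_i, ℓ(v_i) = <v_i, a> is a linear equation in the a_j's. Collect the n equations into a matrix system V a = ℓ, where row i of V is v_i (expressed in the standard basis). Since V is invertible (lower-triangular with 1s on the diagonal, up to permutation), solve by back-substitution:
  V =
[[1, 1, 0],
 [1, 1, 1],
 [1, 0, 0]]
  V a = (2, -2, 2)
Solving gives a = (2, 0, -4).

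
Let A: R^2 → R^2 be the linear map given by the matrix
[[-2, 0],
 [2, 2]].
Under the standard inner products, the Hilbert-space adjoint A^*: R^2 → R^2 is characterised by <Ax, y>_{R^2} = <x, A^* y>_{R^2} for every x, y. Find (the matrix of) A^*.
A^* = A^T =
[[-2, 2],
 [0, 2]]

For real matrices with standard dot products, the defining identity <Ax, y> = <x, A^* y> gives (Ax)^T y = x^T (A^*) y, i.e. x^T A^T y = x^T (A^*) y. Since this holds for all x, y, we must have A^* = A^T. Therefore
A^* =
[[-2, 2],
 [0, 2]].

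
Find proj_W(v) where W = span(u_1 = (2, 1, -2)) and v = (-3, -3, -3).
proj_W(v) = (-2/3, -1/3, 2/3)

Set up U = [u_1 | ... | u_1] ∈ R^(3×1). The projector onto W = col(U) is P = U (U^T U)^(-1) U^T.
Compute U^T U =
  [9],
and U^T v = (-3).
Solve U^T U · c = U^T v for the coefficients: c = (-1/3). The projection is proj_W(v) = U c.
Check: (v - proj_W(v)) · u_1 = 0  (should be 0).
Result: proj_W(v) = (-2/3, -1/3, 2/3).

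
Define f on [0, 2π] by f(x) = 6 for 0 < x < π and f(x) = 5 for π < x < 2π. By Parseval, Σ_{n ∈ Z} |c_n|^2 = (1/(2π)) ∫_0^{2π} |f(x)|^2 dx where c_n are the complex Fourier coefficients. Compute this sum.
Σ |c_n|^2 = 61/2

Parseval equates the L^2 energy of f (normalised by 1/(2π)) with the ℓ^2 sum of its Fourier coefficients: (1/(2π)) ∫_0^{2π} |f|^2 = Σ |c_n|^2.
Compute the left side: (1/(2π)) [∫_0^π 6^2 dx + ∫_π^{2π} 5^2 dx] = (1/(2π)) · (36π + 25π) = (36 + 25)/2 = 61/2.
So Σ_{n ∈ Z} |c_n|^2 = 61/2.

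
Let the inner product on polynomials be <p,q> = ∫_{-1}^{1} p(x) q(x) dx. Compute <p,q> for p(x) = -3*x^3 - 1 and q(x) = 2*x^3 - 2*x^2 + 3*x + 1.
<p,q> = -628/105

Expand the product: p(x)·q(x) = -6*x^6 + 6*x^5 - 9*x^4 - 5*x^3 + 2*x^2 - 3*x - 1.
∫_{-1}^{1} of each monomial x^k gives [2/(k+1) if k even, 0 if k odd]. Integrating term-by-term (or equivalently evaluating the antiderivative F(x) = -6*x^7/7 + x^6 - 9*x^5/5 - 5*x^4/4 + 2*x^3/3 - 3*x^2/2 - x at the endpoints):
  F(1) − F(−1) = -1991/420 − (521/420) = -628/105.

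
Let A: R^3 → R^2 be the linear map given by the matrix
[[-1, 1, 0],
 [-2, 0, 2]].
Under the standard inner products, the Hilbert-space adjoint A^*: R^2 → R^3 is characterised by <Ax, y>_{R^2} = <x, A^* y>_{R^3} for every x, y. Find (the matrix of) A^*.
A^* = A^T =
[[-1, -2],
 [1, 0],
 [0, 2]]

For real matrices with standard dot products, the defining identity <Ax, y> = <x, A^* y> gives (Ax)^T y = x^T (A^*) y, i.e. x^T A^T y = x^T (A^*) y. Since this holds for all x, y, we must have A^* = A^T. Therefore
A^* =
[[-1, -2],
 [1, 0],
 [0, 2]].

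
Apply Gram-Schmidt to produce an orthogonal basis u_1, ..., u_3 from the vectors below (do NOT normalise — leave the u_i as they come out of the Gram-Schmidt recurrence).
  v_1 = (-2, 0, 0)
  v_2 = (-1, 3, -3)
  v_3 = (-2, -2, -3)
Orthogonal basis:
  u_1 = (-2, 0, 0)
  u_2 = (0, 3, -3)
  u_3 = (0, -5/2, -5/2)

Apply the Gram-Schmidt recurrence
  u_1 = v_1
  u_i = v_i − Σ_{j<i} ((v_i · u_j) / (u_j · u_j)) · u_j.

Step by step this gives:
  u_1 = (-2, 0, 0)
  u_2 = (0, 3, -3)
  u_3 = (0, -5/2, -5/2)

Orthogonality check:
  u_2 · u_1 = 0 (should be 0)
  u_3 · u_1 = 0 (should be 0)
  u_3 · u_2 = 0 (should be 0)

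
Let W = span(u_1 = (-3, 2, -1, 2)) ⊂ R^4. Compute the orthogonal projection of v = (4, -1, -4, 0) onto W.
proj_W(v) = (5/3, -10/9, 5/9, -10/9)

Set up U = [u_1 | ... | u_1] ∈ R^(4×1). The projector onto W = col(U) is P = U (U^T U)^(-1) U^T.
Compute U^T U =
  [18],
and U^T v = (-10).
Solve U^T U · c = U^T v for the coefficients: c = (-5/9). The projection is proj_W(v) = U c.
Check: (v - proj_W(v)) · u_1 = 0  (should be 0).
Result: proj_W(v) = (5/3, -10/9, 5/9, -10/9).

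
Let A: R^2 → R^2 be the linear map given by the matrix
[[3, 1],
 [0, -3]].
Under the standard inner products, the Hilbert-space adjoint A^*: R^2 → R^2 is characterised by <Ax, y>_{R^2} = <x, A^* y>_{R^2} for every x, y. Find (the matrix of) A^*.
A^* = A^T =
[[3, 0],
 [1, -3]]

For real matrices with standard dot products, the defining identity <Ax, y> = <x, A^* y> gives (Ax)^T y = x^T (A^*) y, i.e. x^T A^T y = x^T (A^*) y. Since this holds for all x, y, we must have A^* = A^T. Therefore
A^* =
[[3, 0],
 [1, -3]].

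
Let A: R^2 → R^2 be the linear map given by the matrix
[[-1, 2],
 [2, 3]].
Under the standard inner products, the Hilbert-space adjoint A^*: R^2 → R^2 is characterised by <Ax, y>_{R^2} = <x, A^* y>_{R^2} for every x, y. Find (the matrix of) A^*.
A^* = A^T =
[[-1, 2],
 [2, 3]]

For real matrices with standard dot products, the defining identity <Ax, y> = <x, A^* y> gives (Ax)^T y = x^T (A^*) y, i.e. x^T A^T y = x^T (A^*) y. Since this holds for all x, y, we must have A^* = A^T. Therefore
A^* =
[[-1, 2],
 [2, 3]].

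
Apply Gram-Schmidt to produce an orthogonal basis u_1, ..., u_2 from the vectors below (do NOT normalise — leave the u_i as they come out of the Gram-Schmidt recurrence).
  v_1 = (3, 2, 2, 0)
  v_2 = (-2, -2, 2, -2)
Orthogonal basis:
  u_1 = (3, 2, 2, 0)
  u_2 = (-16/17, -22/17, 46/17, -2)

Apply the Gram-Schmidt recurrence
  u_1 = v_1
  u_i = v_i − Σ_{j<i} ((v_i · u_j) / (u_j · u_j)) · u_j.

Step by step this gives:
  u_1 = (3, 2, 2, 0)
  u_2 = (-16/17, -22/17, 46/17, -2)

Orthogonality check:
  u_2 · u_1 = 0 (should be 0)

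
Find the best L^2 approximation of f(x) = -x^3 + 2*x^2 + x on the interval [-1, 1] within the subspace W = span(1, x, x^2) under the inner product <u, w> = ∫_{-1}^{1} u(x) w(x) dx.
g(x) = 2*x^2 + 2*x/5

The best approximation g ∈ W is the orthogonal projection of f onto W. Writing g = a_0 + a_1 x + a_2 x^2, the coefficients solve the normal equations G · a = b where
  G_{ij} = <φ_i, φ_j> and b_i = <f, φ_i>, with φ_0 = 1, φ_1 = x, φ_2 = x^2.
G =
  [2, 0, 2/3]
  [0, 2/3, 0]
  [2/3, 0, 2/5],
b = (4/3, 4/15, 4/5).
Solving gives a_0 = 0, a_1 = 2/5, a_2 = 2, so
  g(x) = 2*x^2 + 2*x/5.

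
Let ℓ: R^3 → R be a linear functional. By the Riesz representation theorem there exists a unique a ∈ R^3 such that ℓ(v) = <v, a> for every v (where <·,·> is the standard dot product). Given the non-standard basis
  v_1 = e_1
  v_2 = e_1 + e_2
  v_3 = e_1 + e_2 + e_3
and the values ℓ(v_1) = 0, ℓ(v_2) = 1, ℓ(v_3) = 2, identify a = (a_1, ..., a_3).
a = (0, 1, 1)

Write a = (a_1, ..., a_3) in the standard basis. For each basis vector v_i, ℓ(v_i) = <v_i, a> is a linear equation in the a_j's. Collect the n equations into a matrix system V a = ℓ, where row i of V is v_i (expressed in the standard basis). Since V is invertible (lower-triangular with 1s on the diagonal, up to permutation), solve by back-substitution:
  V =
[[1, 0, 0],
 [1, 1, 0],
 [1, 1, 1]]
  V a = (0, 1, 2)
Solving gives a = (0, 1, 1).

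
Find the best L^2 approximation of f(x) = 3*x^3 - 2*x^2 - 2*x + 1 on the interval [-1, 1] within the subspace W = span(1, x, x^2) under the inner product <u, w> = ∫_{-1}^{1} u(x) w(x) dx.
g(x) = -2*x^2 - x/5 + 1

The best approximation g ∈ W is the orthogonal projection of f onto W. Writing g = a_0 + a_1 x + a_2 x^2, the coefficients solve the normal equations G · a = b where
  G_{ij} = <φ_i, φ_j> and b_i = <f, φ_i>, with φ_0 = 1, φ_1 = x, φ_2 = x^2.
G =
  [2, 0, 2/3]
  [0, 2/3, 0]
  [2/3, 0, 2/5],
b = (2/3, -2/15, -2/15).
Solving gives a_0 = 1, a_1 = -1/5, a_2 = -2, so
  g(x) = -2*x^2 - x/5 + 1.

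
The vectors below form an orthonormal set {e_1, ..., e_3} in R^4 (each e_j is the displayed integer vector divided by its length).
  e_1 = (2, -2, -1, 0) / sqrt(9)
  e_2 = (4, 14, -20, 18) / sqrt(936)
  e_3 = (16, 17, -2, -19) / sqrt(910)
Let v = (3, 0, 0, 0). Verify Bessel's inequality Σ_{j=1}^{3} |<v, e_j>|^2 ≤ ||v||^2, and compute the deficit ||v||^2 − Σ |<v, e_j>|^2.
Σ |<v, e_j>|^2 = 234/35; ||v||^2 = 9; deficit = 81/35

Write each e_j = u_j / sqrt(<u_j, u_j>) where u_j is the displayed integer vector. Then <v, e_j> = <v, u_j> / sqrt(<u_j, u_j>), so |<v, e_j>|^2 = <v, u_j>^2 / <u_j, u_j>.
Coefficients: <v, e_1> = 6/sqrt(9), <v, e_2> = 12/sqrt(936), <v, e_3> = 48/sqrt(910).
Square and sum: Σ |<v, e_j>|^2 = 234/35.
Compute ||v||^2 = v·v = 9.
Deficit = 9 − 234/35 = 81/35 ≥ 0, confirming Bessel's inequality. (The deficit equals ||v − Σ <v,e_j> e_j||^2, the squared distance from v to span{e_j}.)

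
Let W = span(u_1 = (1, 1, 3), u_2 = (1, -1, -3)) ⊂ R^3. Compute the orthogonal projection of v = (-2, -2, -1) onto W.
proj_W(v) = (-2, -1/2, -3/2)

Set up U = [u_1 | ... | u_2] ∈ R^(3×2). The projector onto W = col(U) is P = U (U^T U)^(-1) U^T.
Compute U^T U =
  [11, -9]
  [-9, 11],
and U^T v = (-7, 3).
Solve U^T U · c = U^T v for the coefficients: c = (-5/4, -3/4). The projection is proj_W(v) = U c.
Check: (v - proj_W(v)) · u_1 = 0  (should be 0).
Check: (v - proj_W(v)) · u_2 = 0  (should be 0).
Result: proj_W(v) = (-2, -1/2, -3/2).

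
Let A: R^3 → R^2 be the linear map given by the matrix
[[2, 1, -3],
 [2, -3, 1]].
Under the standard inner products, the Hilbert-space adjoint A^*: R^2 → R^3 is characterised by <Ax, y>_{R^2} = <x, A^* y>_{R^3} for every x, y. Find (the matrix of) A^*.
A^* = A^T =
[[2, 2],
 [1, -3],
 [-3, 1]]

For real matrices with standard dot products, the defining identity <Ax, y> = <x, A^* y> gives (Ax)^T y = x^T (A^*) y, i.e. x^T A^T y = x^T (A^*) y. Since this holds for all x, y, we must have A^* = A^T. Therefore
A^* =
[[2, 2],
 [1, -3],
 [-3, 1]].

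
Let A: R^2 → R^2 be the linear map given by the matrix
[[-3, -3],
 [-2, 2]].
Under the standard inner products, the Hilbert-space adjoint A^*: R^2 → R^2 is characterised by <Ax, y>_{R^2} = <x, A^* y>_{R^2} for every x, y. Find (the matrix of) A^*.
A^* = A^T =
[[-3, -2],
 [-3, 2]]

For real matrices with standard dot products, the defining identity <Ax, y> = <x, A^* y> gives (Ax)^T y = x^T (A^*) y, i.e. x^T A^T y = x^T (A^*) y. Since this holds for all x, y, we must have A^* = A^T. Therefore
A^* =
[[-3, -2],
 [-3, 2]].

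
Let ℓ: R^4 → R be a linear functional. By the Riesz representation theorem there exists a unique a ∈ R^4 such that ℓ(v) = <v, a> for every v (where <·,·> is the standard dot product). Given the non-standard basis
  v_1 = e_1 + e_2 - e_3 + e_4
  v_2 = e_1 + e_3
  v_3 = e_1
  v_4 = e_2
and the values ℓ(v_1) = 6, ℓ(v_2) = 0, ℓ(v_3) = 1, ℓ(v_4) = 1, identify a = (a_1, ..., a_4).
a = (1, 1, -1, 3)

Write a = (a_1, ..., a_4) in the standard basis. For each basis vector v_i, ℓ(v_i) = <v_i, a> is a linear equation in the a_j's. Collect the n equations into a matrix system V a = ℓ, where row i of V is v_i (expressed in the standard basis). Since V is invertible (lower-triangular with 1s on the diagonal, up to permutation), solve by back-substitution:
  V =
[[1, 1, -1, 1],
 [1, 0, 1, 0],
 [1, 0, 0, 0],
 [0, 1, 0, 0]]
  V a = (6, 0, 1, 1)
Solving gives a = (1, 1, -1, 3).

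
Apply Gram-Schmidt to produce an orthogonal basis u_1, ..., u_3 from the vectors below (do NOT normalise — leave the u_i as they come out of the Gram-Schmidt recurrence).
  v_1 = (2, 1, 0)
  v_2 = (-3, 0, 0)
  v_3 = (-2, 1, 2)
Orthogonal basis:
  u_1 = (2, 1, 0)
  u_2 = (-3/5, 6/5, 0)
  u_3 = (0, 0, 2)

Apply the Gram-Schmidt recurrence
  u_1 = v_1
  u_i = v_i − Σ_{j<i} ((v_i · u_j) / (u_j · u_j)) · u_j.

Step by step this gives:
  u_1 = (2, 1, 0)
  u_2 = (-3/5, 6/5, 0)
  u_3 = (0, 0, 2)

Orthogonality check:
  u_2 · u_1 = 0 (should be 0)
  u_3 · u_1 = 0 (should be 0)
  u_3 · u_2 = 0 (should be 0)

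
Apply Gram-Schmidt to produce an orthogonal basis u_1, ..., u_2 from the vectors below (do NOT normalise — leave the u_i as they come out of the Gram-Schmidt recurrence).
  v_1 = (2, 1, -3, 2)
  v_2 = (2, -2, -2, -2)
Orthogonal basis:
  u_1 = (2, 1, -3, 2)
  u_2 = (14/9, -20/9, -4/3, -22/9)

Apply the Gram-Schmidt recurrence
  u_1 = v_1
  u_i = v_i − Σ_{j<i} ((v_i · u_j) / (u_j · u_j)) · u_j.

Step by step this gives:
  u_1 = (2, 1, -3, 2)
  u_2 = (14/9, -20/9, -4/3, -22/9)

Orthogonality check:
  u_2 · u_1 = 0 (should be 0)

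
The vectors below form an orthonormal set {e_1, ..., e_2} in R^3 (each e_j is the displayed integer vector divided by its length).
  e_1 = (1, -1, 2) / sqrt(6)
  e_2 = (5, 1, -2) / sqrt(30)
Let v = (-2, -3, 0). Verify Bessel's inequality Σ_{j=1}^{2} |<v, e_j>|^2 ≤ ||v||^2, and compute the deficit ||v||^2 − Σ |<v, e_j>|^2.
Σ |<v, e_j>|^2 = 29/5; ||v||^2 = 13; deficit = 36/5

Write each e_j = u_j / sqrt(<u_j, u_j>) where u_j is the displayed integer vector. Then <v, e_j> = <v, u_j> / sqrt(<u_j, u_j>), so |<v, e_j>|^2 = <v, u_j>^2 / <u_j, u_j>.
Coefficients: <v, e_1> = 1/sqrt(6), <v, e_2> = -13/sqrt(30).
Square and sum: Σ |<v, e_j>|^2 = 29/5.
Compute ||v||^2 = v·v = 13.
Deficit = 13 − 29/5 = 36/5 ≥ 0, confirming Bessel's inequality. (The deficit equals ||v − Σ <v,e_j> e_j||^2, the squared distance from v to span{e_j}.)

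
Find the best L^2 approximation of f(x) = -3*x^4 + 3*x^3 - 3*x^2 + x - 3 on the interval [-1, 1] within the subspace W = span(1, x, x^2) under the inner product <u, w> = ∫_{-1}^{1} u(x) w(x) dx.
g(x) = -39*x^2/7 + 14*x/5 - 96/35

The best approximation g ∈ W is the orthogonal projection of f onto W. Writing g = a_0 + a_1 x + a_2 x^2, the coefficients solve the normal equations G · a = b where
  G_{ij} = <φ_i, φ_j> and b_i = <f, φ_i>, with φ_0 = 1, φ_1 = x, φ_2 = x^2.
G =
  [2, 0, 2/3]
  [0, 2/3, 0]
  [2/3, 0, 2/5],
b = (-46/5, 28/15, -142/35).
Solving gives a_0 = -96/35, a_1 = 14/5, a_2 = -39/7, so
  g(x) = -39*x^2/7 + 14*x/5 - 96/35.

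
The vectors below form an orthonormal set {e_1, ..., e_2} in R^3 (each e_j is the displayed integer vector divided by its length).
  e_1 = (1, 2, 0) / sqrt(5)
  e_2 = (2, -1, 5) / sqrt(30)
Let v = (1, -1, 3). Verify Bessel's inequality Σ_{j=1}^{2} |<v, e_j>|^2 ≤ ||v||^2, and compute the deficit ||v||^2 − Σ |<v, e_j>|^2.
Σ |<v, e_j>|^2 = 11; ||v||^2 = 11; deficit = 0

Write each e_j = u_j / sqrt(<u_j, u_j>) where u_j is the displayed integer vector. Then <v, e_j> = <v, u_j> / sqrt(<u_j, u_j>), so |<v, e_j>|^2 = <v, u_j>^2 / <u_j, u_j>.
Coefficients: <v, e_1> = -1/sqrt(5), <v, e_2> = 18/sqrt(30).
Square and sum: Σ |<v, e_j>|^2 = 11.
Compute ||v||^2 = v·v = 11.
Deficit = 11 − 11 = 0 ≥ 0, confirming Bessel's inequality. (The deficit equals ||v − Σ <v,e_j> e_j||^2, the squared distance from v to span{e_j}.)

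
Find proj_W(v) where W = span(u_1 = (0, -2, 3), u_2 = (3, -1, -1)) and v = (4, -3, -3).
proj_W(v) = (693/142, -201/142, -138/71)

Set up U = [u_1 | ... | u_2] ∈ R^(3×2). The projector onto W = col(U) is P = U (U^T U)^(-1) U^T.
Compute U^T U =
  [13, -1]
  [-1, 11],
and U^T v = (-3, 18).
Solve U^T U · c = U^T v for the coefficients: c = (-15/142, 231/142). The projection is proj_W(v) = U c.
Check: (v - proj_W(v)) · u_1 = 0  (should be 0).
Check: (v - proj_W(v)) · u_2 = 0  (should be 0).
Result: proj_W(v) = (693/142, -201/142, -138/71).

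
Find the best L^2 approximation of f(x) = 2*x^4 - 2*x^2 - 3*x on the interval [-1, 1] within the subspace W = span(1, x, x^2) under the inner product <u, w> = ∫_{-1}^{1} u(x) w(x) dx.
g(x) = -2*x^2/7 - 3*x - 6/35

The best approximation g ∈ W is the orthogonal projection of f onto W. Writing g = a_0 + a_1 x + a_2 x^2, the coefficients solve the normal equations G · a = b where
  G_{ij} = <φ_i, φ_j> and b_i = <f, φ_i>, with φ_0 = 1, φ_1 = x, φ_2 = x^2.
G =
  [2, 0, 2/3]
  [0, 2/3, 0]
  [2/3, 0, 2/5],
b = (-8/15, -2, -8/35).
Solving gives a_0 = -6/35, a_1 = -3, a_2 = -2/7, so
  g(x) = -2*x^2/7 - 3*x - 6/35.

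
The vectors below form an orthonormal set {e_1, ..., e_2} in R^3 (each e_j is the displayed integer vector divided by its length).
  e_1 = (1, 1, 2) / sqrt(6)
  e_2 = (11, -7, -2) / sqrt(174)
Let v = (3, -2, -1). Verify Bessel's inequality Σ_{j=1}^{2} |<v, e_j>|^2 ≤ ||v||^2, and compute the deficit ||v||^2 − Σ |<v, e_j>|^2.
Σ |<v, e_j>|^2 = 405/29; ||v||^2 = 14; deficit = 1/29

Write each e_j = u_j / sqrt(<u_j, u_j>) where u_j is the displayed integer vector. Then <v, e_j> = <v, u_j> / sqrt(<u_j, u_j>), so |<v, e_j>|^2 = <v, u_j>^2 / <u_j, u_j>.
Coefficients: <v, e_1> = -1/sqrt(6), <v, e_2> = 49/sqrt(174).
Square and sum: Σ |<v, e_j>|^2 = 405/29.
Compute ||v||^2 = v·v = 14.
Deficit = 14 − 405/29 = 1/29 ≥ 0, confirming Bessel's inequality. (The deficit equals ||v − Σ <v,e_j> e_j||^2, the squared distance from v to span{e_j}.)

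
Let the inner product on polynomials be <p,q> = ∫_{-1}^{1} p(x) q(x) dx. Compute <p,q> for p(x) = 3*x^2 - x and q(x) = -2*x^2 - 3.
<p,q> = -42/5

Expand the product: p(x)·q(x) = -6*x^4 + 2*x^3 - 9*x^2 + 3*x.
∫_{-1}^{1} of each monomial x^k gives [2/(k+1) if k even, 0 if k odd]. Integrating term-by-term (or equivalently evaluating the antiderivative F(x) = -6*x^5/5 + x^4/2 - 3*x^3 + 3*x^2/2 at the endpoints):
  F(1) − F(−1) = -11/5 − (31/5) = -42/5.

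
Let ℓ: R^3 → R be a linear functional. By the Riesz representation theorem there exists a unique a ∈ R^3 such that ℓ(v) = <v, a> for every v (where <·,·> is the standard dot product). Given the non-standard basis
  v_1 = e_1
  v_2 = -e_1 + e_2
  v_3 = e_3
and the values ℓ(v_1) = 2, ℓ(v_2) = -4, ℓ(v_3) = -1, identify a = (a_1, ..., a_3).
a = (2, -2, -1)

Write a = (a_1, ..., a_3) in the standard basis. For each basis vector v_i, ℓ(v_i) = <v_i, a> is a linear equation in the a_j's. Collect the n equations into a matrix system V a = ℓ, where row i of V is v_i (expressed in the standard basis). Since V is invertible (lower-triangular with 1s on the diagonal, up to permutation), solve by back-substitution:
  V =
[[1, 0, 0],
 [-1, 1, 0],
 [0, 0, 1]]
  V a = (2, -4, -1)
Solving gives a = (2, -2, -1).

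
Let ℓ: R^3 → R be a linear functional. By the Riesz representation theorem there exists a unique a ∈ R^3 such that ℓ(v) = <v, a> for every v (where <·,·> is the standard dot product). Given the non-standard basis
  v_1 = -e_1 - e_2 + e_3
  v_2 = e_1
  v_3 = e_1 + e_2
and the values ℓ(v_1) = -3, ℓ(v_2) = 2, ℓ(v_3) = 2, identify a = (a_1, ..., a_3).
a = (2, 0, -1)

Write a = (a_1, ..., a_3) in the standard basis. For each basis vector v_i, ℓ(v_i) = <v_i, a> is a linear equation in the a_j's. Collect the n equations into a matrix system V a = ℓ, where row i of V is v_i (expressed in the standard basis). Since V is invertible (lower-triangular with 1s on the diagonal, up to permutation), solve by back-substitution:
  V =
[[-1, -1, 1],
 [1, 0, 0],
 [1, 1, 0]]
  V a = (-3, 2, 2)
Solving gives a = (2, 0, -1).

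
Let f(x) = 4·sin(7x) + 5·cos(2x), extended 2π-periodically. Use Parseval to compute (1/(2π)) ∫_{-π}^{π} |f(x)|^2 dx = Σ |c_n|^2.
Σ |c_n|^2 = 41/2

Expand |f|^2 and use orthogonality of {sin(nx), cos(mx)} on [-π, π]:
  ∫_{-π}^{π} sin(nx)^2 dx = π, ∫ cos(mx)^2 dx = π, and cross terms integrate to 0.
So ∫_{-π}^{π} f(x)^2 dx = 4^2 · π + 5^2 · π = (16 + 25)π.
Divide by 2π: (16 + 25)/2 = 41/2.
By Parseval, this equals Σ |c_n|^2.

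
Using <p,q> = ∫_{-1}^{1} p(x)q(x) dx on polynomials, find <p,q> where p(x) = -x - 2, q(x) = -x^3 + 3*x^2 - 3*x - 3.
<p,q> = 52/5

Expand the product: p(x)·q(x) = x^4 - x^3 - 3*x^2 + 9*x + 6.
∫_{-1}^{1} of each monomial x^k gives [2/(k+1) if k even, 0 if k odd]. Integrating term-by-term (or equivalently evaluating the antiderivative F(x) = x^5/5 - x^4/4 - x^3 + 9*x^2/2 + 6*x at the endpoints):
  F(1) − F(−1) = 189/20 − (-19/20) = 52/5.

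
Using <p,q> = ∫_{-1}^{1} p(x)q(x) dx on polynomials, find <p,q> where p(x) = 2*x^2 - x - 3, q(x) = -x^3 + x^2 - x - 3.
<p,q> = 208/15

Expand the product: p(x)·q(x) = -2*x^5 + 3*x^4 - 8*x^2 + 6*x + 9.
∫_{-1}^{1} of each monomial x^k gives [2/(k+1) if k even, 0 if k odd]. Integrating term-by-term (or equivalently evaluating the antiderivative F(x) = -x^6/3 + 3*x^5/5 - 8*x^3/3 + 3*x^2 + 9*x at the endpoints):
  F(1) − F(−1) = 48/5 − (-64/15) = 208/15.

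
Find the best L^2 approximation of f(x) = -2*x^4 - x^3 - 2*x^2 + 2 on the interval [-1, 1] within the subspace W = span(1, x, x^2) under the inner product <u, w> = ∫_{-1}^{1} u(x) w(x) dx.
g(x) = -26*x^2/7 - 3*x/5 + 76/35

The best approximation g ∈ W is the orthogonal projection of f onto W. Writing g = a_0 + a_1 x + a_2 x^2, the coefficients solve the normal equations G · a = b where
  G_{ij} = <φ_i, φ_j> and b_i = <f, φ_i>, with φ_0 = 1, φ_1 = x, φ_2 = x^2.
G =
  [2, 0, 2/3]
  [0, 2/3, 0]
  [2/3, 0, 2/5],
b = (28/15, -2/5, -4/105).
Solving gives a_0 = 76/35, a_1 = -3/5, a_2 = -26/7, so
  g(x) = -26*x^2/7 - 3*x/5 + 76/35.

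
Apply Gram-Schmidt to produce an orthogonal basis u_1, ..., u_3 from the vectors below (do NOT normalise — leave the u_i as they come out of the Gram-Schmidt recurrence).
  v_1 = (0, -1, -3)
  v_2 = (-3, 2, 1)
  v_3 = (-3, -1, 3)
Orthogonal basis:
  u_1 = (0, -1, -3)
  u_2 = (-3, 3/2, -1/2)
  u_3 = (-33/23, -297/115, 99/115)

Apply the Gram-Schmidt recurrence
  u_1 = v_1
  u_i = v_i − Σ_{j<i} ((v_i · u_j) / (u_j · u_j)) · u_j.

Step by step this gives:
  u_1 = (0, -1, -3)
  u_2 = (-3, 3/2, -1/2)
  u_3 = (-33/23, -297/115, 99/115)

Orthogonality check:
  u_2 · u_1 = 0 (should be 0)
  u_3 · u_1 = 0 (should be 0)
  u_3 · u_2 = 0 (should be 0)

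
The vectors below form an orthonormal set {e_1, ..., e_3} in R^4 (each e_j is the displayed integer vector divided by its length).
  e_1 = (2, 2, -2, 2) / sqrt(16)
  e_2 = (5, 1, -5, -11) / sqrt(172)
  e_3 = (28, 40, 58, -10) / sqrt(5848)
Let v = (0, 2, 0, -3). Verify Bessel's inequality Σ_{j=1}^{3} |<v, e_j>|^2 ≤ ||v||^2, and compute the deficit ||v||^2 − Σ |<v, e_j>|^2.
Σ |<v, e_j>|^2 = 321/34; ||v||^2 = 13; deficit = 121/34

Write each e_j = u_j / sqrt(<u_j, u_j>) where u_j is the displayed integer vector. Then <v, e_j> = <v, u_j> / sqrt(<u_j, u_j>), so |<v, e_j>|^2 = <v, u_j>^2 / <u_j, u_j>.
Coefficients: <v, e_1> = -2/sqrt(16), <v, e_2> = 35/sqrt(172), <v, e_3> = 110/sqrt(5848).
Square and sum: Σ |<v, e_j>|^2 = 321/34.
Compute ||v||^2 = v·v = 13.
Deficit = 13 − 321/34 = 121/34 ≥ 0, confirming Bessel's inequality. (The deficit equals ||v − Σ <v,e_j> e_j||^2, the squared distance from v to span{e_j}.)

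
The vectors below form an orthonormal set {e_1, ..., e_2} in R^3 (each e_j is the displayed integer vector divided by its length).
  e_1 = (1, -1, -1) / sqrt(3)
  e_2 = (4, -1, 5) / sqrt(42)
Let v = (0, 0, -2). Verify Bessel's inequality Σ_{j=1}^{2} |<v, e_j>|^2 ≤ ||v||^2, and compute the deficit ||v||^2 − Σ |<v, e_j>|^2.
Σ |<v, e_j>|^2 = 26/7; ||v||^2 = 4; deficit = 2/7

Write each e_j = u_j / sqrt(<u_j, u_j>) where u_j is the displayed integer vector. Then <v, e_j> = <v, u_j> / sqrt(<u_j, u_j>), so |<v, e_j>|^2 = <v, u_j>^2 / <u_j, u_j>.
Coefficients: <v, e_1> = 2/sqrt(3), <v, e_2> = -10/sqrt(42).
Square and sum: Σ |<v, e_j>|^2 = 26/7.
Compute ||v||^2 = v·v = 4.
Deficit = 4 − 26/7 = 2/7 ≥ 0, confirming Bessel's inequality. (The deficit equals ||v − Σ <v,e_j> e_j||^2, the squared distance from v to span{e_j}.)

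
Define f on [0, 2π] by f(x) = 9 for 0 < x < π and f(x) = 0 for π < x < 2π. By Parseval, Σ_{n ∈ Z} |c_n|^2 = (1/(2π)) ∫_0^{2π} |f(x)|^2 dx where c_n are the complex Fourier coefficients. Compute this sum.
Σ |c_n|^2 = 81/2

Parseval equates the L^2 energy of f (normalised by 1/(2π)) with the ℓ^2 sum of its Fourier coefficients: (1/(2π)) ∫_0^{2π} |f|^2 = Σ |c_n|^2.
Compute the left side: (1/(2π)) [∫_0^π 9^2 dx + ∫_π^{2π} 0^2 dx] = (1/(2π)) · (81π + 0π) = (81 + 0)/2 = 81/2.
So Σ_{n ∈ Z} |c_n|^2 = 81/2.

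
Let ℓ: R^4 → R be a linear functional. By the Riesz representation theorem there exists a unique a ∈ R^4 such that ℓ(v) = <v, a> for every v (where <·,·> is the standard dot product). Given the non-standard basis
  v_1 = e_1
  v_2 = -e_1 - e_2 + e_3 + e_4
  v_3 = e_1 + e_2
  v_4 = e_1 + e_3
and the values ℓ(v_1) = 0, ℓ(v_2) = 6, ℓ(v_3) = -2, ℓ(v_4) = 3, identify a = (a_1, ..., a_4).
a = (0, -2, 3, 1)

Write a = (a_1, ..., a_4) in the standard basis. For each basis vector v_i, ℓ(v_i) = <v_i, a> is a linear equation in the a_j's. Collect the n equations into a matrix system V a = ℓ, where row i of V is v_i (expressed in the standard basis). Since V is invertible (lower-triangular with 1s on the diagonal, up to permutation), solve by back-substitution:
  V =
[[1, 0, 0, 0],
 [-1, -1, 1, 1],
 [1, 1, 0, 0],
 [1, 0, 1, 0]]
  V a = (0, 6, -2, 3)
Solving gives a = (0, -2, 3, 1).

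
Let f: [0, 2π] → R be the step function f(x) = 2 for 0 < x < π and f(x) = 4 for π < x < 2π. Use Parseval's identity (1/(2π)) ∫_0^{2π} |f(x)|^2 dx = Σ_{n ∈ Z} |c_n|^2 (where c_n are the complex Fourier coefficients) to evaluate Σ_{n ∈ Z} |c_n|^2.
Σ |c_n|^2 = 10

Parseval equates the L^2 energy of f (normalised by 1/(2π)) with the ℓ^2 sum of its Fourier coefficients: (1/(2π)) ∫_0^{2π} |f|^2 = Σ |c_n|^2.
Compute the left side: (1/(2π)) [∫_0^π 2^2 dx + ∫_π^{2π} 4^2 dx] = (1/(2π)) · (4π + 16π) = (4 + 16)/2 = 10.
So Σ_{n ∈ Z} |c_n|^2 = 10.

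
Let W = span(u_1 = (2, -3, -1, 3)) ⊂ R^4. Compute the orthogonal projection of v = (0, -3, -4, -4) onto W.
proj_W(v) = (2/23, -3/23, -1/23, 3/23)

Set up U = [u_1 | ... | u_1] ∈ R^(4×1). The projector onto W = col(U) is P = U (U^T U)^(-1) U^T.
Compute U^T U =
  [23],
and U^T v = (1).
Solve U^T U · c = U^T v for the coefficients: c = (1/23). The projection is proj_W(v) = U c.
Check: (v - proj_W(v)) · u_1 = 0  (should be 0).
Result: proj_W(v) = (2/23, -3/23, -1/23, 3/23).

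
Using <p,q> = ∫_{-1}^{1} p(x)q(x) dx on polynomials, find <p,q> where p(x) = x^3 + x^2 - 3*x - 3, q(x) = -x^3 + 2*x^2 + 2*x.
<p,q> = -192/35

Expand the product: p(x)·q(x) = -x^6 + x^5 + 7*x^4 - x^3 - 12*x^2 - 6*x.
∫_{-1}^{1} of each monomial x^k gives [2/(k+1) if k even, 0 if k odd]. Integrating term-by-term (or equivalently evaluating the antiderivative F(x) = -x^7/7 + x^6/6 + 7*x^5/5 - x^4/4 - 4*x^3 - 3*x^2 at the endpoints):
  F(1) − F(−1) = -2447/420 − (-143/420) = -192/35.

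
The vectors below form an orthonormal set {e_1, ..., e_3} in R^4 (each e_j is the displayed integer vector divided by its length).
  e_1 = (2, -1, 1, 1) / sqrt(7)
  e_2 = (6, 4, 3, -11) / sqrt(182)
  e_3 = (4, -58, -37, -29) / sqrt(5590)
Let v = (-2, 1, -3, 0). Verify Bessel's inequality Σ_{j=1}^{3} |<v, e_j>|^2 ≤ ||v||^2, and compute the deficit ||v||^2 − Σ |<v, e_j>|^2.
Σ |<v, e_j>|^2 = 477/43; ||v||^2 = 14; deficit = 125/43

Write each e_j = u_j / sqrt(<u_j, u_j>) where u_j is the displayed integer vector. Then <v, e_j> = <v, u_j> / sqrt(<u_j, u_j>), so |<v, e_j>|^2 = <v, u_j>^2 / <u_j, u_j>.
Coefficients: <v, e_1> = -8/sqrt(7), <v, e_2> = -17/sqrt(182), <v, e_3> = 45/sqrt(5590).
Square and sum: Σ |<v, e_j>|^2 = 477/43.
Compute ||v||^2 = v·v = 14.
Deficit = 14 − 477/43 = 125/43 ≥ 0, confirming Bessel's inequality. (The deficit equals ||v − Σ <v,e_j> e_j||^2, the squared distance from v to span{e_j}.)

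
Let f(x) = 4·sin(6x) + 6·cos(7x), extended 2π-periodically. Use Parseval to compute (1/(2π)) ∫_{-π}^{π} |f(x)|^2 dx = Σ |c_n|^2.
Σ |c_n|^2 = 26

Expand |f|^2 and use orthogonality of {sin(nx), cos(mx)} on [-π, π]:
  ∫_{-π}^{π} sin(nx)^2 dx = π, ∫ cos(mx)^2 dx = π, and cross terms integrate to 0.
So ∫_{-π}^{π} f(x)^2 dx = 4^2 · π + 6^2 · π = (16 + 36)π.
Divide by 2π: (16 + 36)/2 = 26.
By Parseval, this equals Σ |c_n|^2.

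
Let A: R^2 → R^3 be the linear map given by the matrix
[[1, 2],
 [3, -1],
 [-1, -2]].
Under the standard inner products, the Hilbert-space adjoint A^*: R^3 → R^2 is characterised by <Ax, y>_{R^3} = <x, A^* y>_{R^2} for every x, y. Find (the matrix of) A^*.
A^* = A^T =
[[1, 3, -1],
 [2, -1, -2]]

For real matrices with standard dot products, the defining identity <Ax, y> = <x, A^* y> gives (Ax)^T y = x^T (A^*) y, i.e. x^T A^T y = x^T (A^*) y. Since this holds for all x, y, we must have A^* = A^T. Therefore
A^* =
[[1, 3, -1],
 [2, -1, -2]].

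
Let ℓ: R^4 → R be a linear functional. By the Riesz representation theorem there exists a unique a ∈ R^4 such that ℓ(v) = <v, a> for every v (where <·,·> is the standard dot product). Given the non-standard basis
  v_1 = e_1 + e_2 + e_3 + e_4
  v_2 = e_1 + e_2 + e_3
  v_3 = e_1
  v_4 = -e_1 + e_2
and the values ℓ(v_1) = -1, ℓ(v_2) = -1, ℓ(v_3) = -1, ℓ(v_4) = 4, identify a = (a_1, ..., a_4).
a = (-1, 3, -3, 0)

Write a = (a_1, ..., a_4) in the standard basis. For each basis vector v_i, ℓ(v_i) = <v_i, a> is a linear equation in the a_j's. Collect the n equations into a matrix system V a = ℓ, where row i of V is v_i (expressed in the standard basis). Since V is invertible (lower-triangular with 1s on the diagonal, up to permutation), solve by back-substitution:
  V =
[[1, 1, 1, 1],
 [1, 1, 1, 0],
 [1, 0, 0, 0],
 [-1, 1, 0, 0]]
  V a = (-1, -1, -1, 4)
Solving gives a = (-1, 3, -3, 0).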